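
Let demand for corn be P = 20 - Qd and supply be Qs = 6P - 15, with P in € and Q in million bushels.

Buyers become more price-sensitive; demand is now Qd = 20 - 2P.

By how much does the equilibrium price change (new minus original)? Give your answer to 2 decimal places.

-0.63

Before the shock: 20 - P = 6P - 15 ⇒ 35 = 7P ⇒ P = 5, Q = 15.
The new curves are Qd = 20 - 2P (demand) and Qs = 6P - 15 (supply).
Clearing the new market: 20 - 2P = 6P - 15, so P = 4.375 and Q = 11.25.
ΔP = 4.375 − 5 = -0.63.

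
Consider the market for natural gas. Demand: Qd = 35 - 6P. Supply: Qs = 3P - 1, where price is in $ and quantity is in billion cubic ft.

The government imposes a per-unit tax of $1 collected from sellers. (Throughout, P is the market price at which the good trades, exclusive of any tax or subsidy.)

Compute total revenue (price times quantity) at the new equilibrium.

Original equilibrium: 35 - 6P = 3P - 1 gives 36 = 9P, so P = 4 and Q = 11.
Since sellers keep the price net of the tax, the effective supply curve becomes Qs = 3P - 4.
Setting them equal: 35 - 6P = 3P - 4 → 39 = 9P, so P = 13/3 ≈ 4.3333 and Q = 9.
New expenditure = 4.3333 × 9 = 39.

39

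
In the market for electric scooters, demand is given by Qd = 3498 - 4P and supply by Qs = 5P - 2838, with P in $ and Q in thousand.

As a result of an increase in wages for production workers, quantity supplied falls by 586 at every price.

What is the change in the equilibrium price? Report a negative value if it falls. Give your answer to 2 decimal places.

+65.11

Initially, 3498 - 4P = 5P - 2838, so 6336 = 9P and P = 704, Q = 682.
The new curves are Qd = 3498 - 4P (demand) and Qs = 5P - 3424 (supply).
New equilibrium: 3498 - 4P = 5P - 3424 ⇒ 6922 = 9P ⇒ P = 6922/9 ≈ 769.1111, Q = 3794/9 ≈ 421.5556.
ΔP = 769.1111 − 704 = +65.11.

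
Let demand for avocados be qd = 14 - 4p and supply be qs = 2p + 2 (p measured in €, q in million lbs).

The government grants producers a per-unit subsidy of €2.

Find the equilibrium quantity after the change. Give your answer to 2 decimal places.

Initially, 14 - 4p = 2p + 2, so 12 = 6p and p = 2, q = 6.
Since sellers receive the price plus the subsidy, the effective supply curve becomes qs = 2p + 6.
Clearing the new market: 14 - 4p = 2p + 6, so p = 4/3 ≈ 1.3333 and q = 26/3 ≈ 8.6667.

8.67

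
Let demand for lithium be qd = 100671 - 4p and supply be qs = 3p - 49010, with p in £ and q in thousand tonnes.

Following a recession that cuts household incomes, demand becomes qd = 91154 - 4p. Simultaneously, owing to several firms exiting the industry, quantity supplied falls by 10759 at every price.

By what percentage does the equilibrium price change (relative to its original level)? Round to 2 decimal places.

Before the shock: 100671 - 4p = 3p - 49010 ⇒ 149681 = 7p ⇒ p = 21383, q = 15139.
After the shift, demand is qd = 91154 - 4p and supply is qs = 3p - 59769.
Clearing the new market: 91154 - 4p = 3p - 59769, so p = 150923/7 ≈ 21560.4286 and q = 34386/7 ≈ 4912.2857.
%Δp = (21560.4286 − 21383) / 21383 × 100 = +0.83%.

+0.83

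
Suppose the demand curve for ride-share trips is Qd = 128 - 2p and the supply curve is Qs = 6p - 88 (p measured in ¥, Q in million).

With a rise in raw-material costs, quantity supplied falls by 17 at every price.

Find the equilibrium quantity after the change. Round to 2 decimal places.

Solve the original market: 128 - 2p = 6p - 88, hence p = 27 and Q = 74.
The shock moves the curves to Qd = 128 - 2p and Qs = 6p - 105.
Setting them equal: 128 - 2p = 6p - 105 → 233 = 8p, so p = 29.125 and Q = 69.75.

69.75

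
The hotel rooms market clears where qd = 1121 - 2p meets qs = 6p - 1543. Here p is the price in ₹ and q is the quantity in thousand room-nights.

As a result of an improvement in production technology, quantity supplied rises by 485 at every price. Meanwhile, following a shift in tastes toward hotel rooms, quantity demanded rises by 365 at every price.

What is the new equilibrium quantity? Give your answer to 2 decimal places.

850.00

Original equilibrium: 1121 - 2p = 6p - 1543 gives 2664 = 8p, so p = 333 and q = 455.
After the shift, demand is qd = 1486 - 2p and supply is qs = 6p - 1058.
New equilibrium: 1486 - 2p = 6p - 1058 ⇒ 2544 = 8p ⇒ p = 318, q = 850.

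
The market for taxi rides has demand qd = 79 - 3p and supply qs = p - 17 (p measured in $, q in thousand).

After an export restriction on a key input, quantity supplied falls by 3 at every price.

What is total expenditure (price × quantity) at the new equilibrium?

117.5625

Solve the original market: 79 - 3p = p - 17, hence p = 24 and q = 7.
With the change applied: demand qd = 79 - 3p, supply qs = p - 20.
Setting them equal: 79 - 3p = p - 20 → 99 = 4p, so p = 24.75 and q = 4.75.
New expenditure = 24.75 × 4.75 = 117.5625.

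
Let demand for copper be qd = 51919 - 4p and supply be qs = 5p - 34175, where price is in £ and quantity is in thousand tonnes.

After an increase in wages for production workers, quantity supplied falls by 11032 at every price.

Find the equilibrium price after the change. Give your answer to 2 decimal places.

Initially, 51919 - 4p = 5p - 34175, so 86094 = 9p and p = 9566, q = 13655.
The new curves are qd = 51919 - 4p (demand) and qs = 5p - 45207 (supply).
New equilibrium: 51919 - 4p = 5p - 45207 ⇒ 97126 = 9p ⇒ p = 97126/9 ≈ 10791.7778, q = 78767/9 ≈ 8751.8889.

10791.78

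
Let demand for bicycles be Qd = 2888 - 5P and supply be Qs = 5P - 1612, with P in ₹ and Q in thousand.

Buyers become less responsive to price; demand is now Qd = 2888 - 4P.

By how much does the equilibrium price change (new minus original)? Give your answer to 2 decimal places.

+50.00

Original equilibrium: 2888 - 5P = 5P - 1612 gives 4500 = 10P, so P = 450 and Q = 638.
The new curves are Qd = 2888 - 4P (demand) and Qs = 5P - 1612 (supply).
Clearing the new market: 2888 - 4P = 5P - 1612, so P = 500 and Q = 888.
ΔP = 500 − 450 = +50.00.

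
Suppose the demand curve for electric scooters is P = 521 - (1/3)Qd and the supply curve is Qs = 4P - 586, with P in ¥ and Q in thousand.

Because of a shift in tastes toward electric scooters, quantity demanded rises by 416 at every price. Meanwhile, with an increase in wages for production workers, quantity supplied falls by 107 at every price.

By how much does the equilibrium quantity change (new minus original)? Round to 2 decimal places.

+191.86

Solve the original market: 1563 - 3P = 4P - 586, hence P = 307 and Q = 642.
After the shift, demand is Qd = 1979 - 3P and supply is Qs = 4P - 693.
Clearing the new market: 1979 - 3P = 4P - 693, so P = 2672/7 ≈ 381.7143 and Q = 5837/7 ≈ 833.8571.
ΔQ = 833.8571 − 642 = +191.86.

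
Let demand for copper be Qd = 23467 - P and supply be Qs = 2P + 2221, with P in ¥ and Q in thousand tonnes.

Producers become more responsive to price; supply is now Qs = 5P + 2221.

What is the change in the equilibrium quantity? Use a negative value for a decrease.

Solve the original market: 23467 - P = 2P + 2221, hence P = 7082 and Q = 16385.
The new curves are Qd = 23467 - P (demand) and Qs = 5P + 2221 (supply).
Setting them equal: 23467 - P = 5P + 2221 → 21246 = 6P, so P = 3541 and Q = 19926.
ΔQ = 19926 − 16385 = +3541.

+3541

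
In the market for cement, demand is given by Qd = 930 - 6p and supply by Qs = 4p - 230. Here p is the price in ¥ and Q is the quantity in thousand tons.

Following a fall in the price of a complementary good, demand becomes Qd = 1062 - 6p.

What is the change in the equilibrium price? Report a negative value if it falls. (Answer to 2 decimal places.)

+13.20

Solve the original market: 930 - 6p = 4p - 230, hence p = 116 and Q = 234.
The shock moves the curves to Qd = 1062 - 6p and Qs = 4p - 230.
Clearing the new market: 1062 - 6p = 4p - 230, so p = 129.2 and Q = 286.8.
Δp = 129.2 − 116 = +13.20.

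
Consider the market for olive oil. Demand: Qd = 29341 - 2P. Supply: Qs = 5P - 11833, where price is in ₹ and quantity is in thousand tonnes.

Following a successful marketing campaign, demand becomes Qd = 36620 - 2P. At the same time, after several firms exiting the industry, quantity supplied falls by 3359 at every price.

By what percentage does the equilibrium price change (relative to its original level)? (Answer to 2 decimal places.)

Before the shock: 29341 - 2P = 5P - 11833 ⇒ 41174 = 7P ⇒ P = 5882, Q = 17577.
With the change applied: demand Qd = 36620 - 2P, supply Qs = 5P - 15192.
New equilibrium: 36620 - 2P = 5P - 15192 ⇒ 51812 = 7P ⇒ P = 51812/7 ≈ 7401.7143, Q = 152716/7 ≈ 21816.5714.
%ΔP = (7401.7143 − 5882) / 5882 × 100 = +25.84%.

+25.84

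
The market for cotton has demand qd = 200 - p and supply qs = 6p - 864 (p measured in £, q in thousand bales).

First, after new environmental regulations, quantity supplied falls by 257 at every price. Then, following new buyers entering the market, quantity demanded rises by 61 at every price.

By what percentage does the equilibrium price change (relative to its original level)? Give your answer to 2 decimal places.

Before the shock: 200 - p = 6p - 864 ⇒ 1064 = 7p ⇒ p = 152, q = 48.
The shock moves the curves to qd = 261 - p and qs = 6p - 1121.
New equilibrium: 261 - p = 6p - 1121 ⇒ 1382 = 7p ⇒ p = 1382/7 ≈ 197.4286, q = 445/7 ≈ 63.5714.
%Δp = (197.4286 − 152) / 152 × 100 = +29.89%.

+29.89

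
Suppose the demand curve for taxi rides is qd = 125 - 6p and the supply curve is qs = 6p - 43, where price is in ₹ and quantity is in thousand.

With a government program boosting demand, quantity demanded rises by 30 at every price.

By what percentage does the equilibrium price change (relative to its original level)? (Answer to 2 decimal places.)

Original equilibrium: 125 - 6p = 6p - 43 gives 168 = 12p, so p = 14 and q = 41.
The new curves are qd = 155 - 6p (demand) and qs = 6p - 43 (supply).
New equilibrium: 155 - 6p = 6p - 43 ⇒ 198 = 12p ⇒ p = 16.5, q = 56.
%Δp = (16.5 − 14) / 14 × 100 = +17.86%.

+17.86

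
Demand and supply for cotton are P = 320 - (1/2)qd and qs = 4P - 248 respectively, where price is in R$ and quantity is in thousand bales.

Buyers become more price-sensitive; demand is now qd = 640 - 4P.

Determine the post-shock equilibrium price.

Solve the original market: 640 - 2P = 4P - 248, hence P = 148 and q = 344.
After the shift, demand is qd = 640 - 4P and supply is qs = 4P - 248.
Setting them equal: 640 - 4P = 4P - 248 → 888 = 8P, so P = 111 and q = 196.

111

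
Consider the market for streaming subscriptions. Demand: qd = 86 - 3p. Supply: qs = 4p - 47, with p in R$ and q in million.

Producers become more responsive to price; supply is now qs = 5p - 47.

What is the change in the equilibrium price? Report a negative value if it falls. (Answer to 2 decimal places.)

-2.38

Initially, 86 - 3p = 4p - 47, so 133 = 7p and p = 19, q = 29.
With the change applied: demand qd = 86 - 3p, supply qs = 5p - 47.
Clearing the new market: 86 - 3p = 5p - 47, so p = 16.625 and q = 36.125.
Δp = 16.625 − 19 = -2.38.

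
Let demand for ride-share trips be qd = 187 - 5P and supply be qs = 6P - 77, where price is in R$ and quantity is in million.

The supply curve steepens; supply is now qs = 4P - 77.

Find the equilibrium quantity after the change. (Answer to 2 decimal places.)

Solve the original market: 187 - 5P = 6P - 77, hence P = 24 and q = 67.
The new curves are qd = 187 - 5P (demand) and qs = 4P - 77 (supply).
New equilibrium: 187 - 5P = 4P - 77 ⇒ 264 = 9P ⇒ P = 88/3 ≈ 29.3333, q = 121/3 ≈ 40.3333.

40.33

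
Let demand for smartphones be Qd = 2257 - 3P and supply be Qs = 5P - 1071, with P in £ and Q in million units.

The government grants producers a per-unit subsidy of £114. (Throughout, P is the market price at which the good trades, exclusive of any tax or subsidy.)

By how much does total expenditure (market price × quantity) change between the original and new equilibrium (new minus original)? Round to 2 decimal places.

Initially, 2257 - 3P = 5P - 1071, so 3328 = 8P and P = 416, Q = 1009.
Since sellers receive the price plus the subsidy, the effective supply curve becomes Qs = 5P - 501.
Clearing the new market: 2257 - 3P = 5P - 501, so P = 344.75 and Q = 1222.75.
Expenditure moves from 416×1009 = 419744 to 344.75×1222.75 = 421543.0625; change = +1799.06.

+1799.06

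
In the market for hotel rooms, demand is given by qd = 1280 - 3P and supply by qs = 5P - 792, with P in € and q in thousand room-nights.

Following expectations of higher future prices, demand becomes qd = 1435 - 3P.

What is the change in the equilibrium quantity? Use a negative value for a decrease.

+96.875

Solve the original market: 1280 - 3P = 5P - 792, hence P = 259 and q = 503.
With the change applied: demand qd = 1435 - 3P, supply qs = 5P - 792.
New equilibrium: 1435 - 3P = 5P - 792 ⇒ 2227 = 8P ⇒ P = 278.375, q = 599.875.
Δq = 599.875 − 503 = +96.875.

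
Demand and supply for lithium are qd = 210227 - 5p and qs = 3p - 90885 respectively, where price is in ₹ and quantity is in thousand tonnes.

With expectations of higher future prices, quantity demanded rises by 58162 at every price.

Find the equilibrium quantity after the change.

Original equilibrium: 210227 - 5p = 3p - 90885 gives 301112 = 8p, so p = 37639 and q = 22032.
After the shift, demand is qd = 268389 - 5p and supply is qs = 3p - 90885.
Equate the new curves: 268389 - 5p = 3p - 90885, giving 359274 = 8p, p = 44909.25, q = 43842.75.

43842.75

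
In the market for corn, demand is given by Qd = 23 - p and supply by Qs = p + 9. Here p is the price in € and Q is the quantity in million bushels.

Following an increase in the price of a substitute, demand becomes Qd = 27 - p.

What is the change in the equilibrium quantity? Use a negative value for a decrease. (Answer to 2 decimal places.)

+2.00

Before the shock: 23 - p = p + 9 ⇒ 14 = 2p ⇒ p = 7, Q = 16.
With the change applied: demand Qd = 27 - p, supply Qs = p + 9.
Equate the new curves: 27 - p = p + 9, giving 18 = 2p, p = 9, Q = 18.
ΔQ = 18 − 16 = +2.00.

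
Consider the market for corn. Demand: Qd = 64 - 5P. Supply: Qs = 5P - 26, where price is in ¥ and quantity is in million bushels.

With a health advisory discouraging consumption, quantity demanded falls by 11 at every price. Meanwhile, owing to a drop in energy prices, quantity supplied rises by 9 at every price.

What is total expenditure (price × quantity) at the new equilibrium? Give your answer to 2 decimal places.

126.00

Solve the original market: 64 - 5P = 5P - 26, hence P = 9 and Q = 19.
The shock moves the curves to Qd = 53 - 5P and Qs = 5P - 17.
Clearing the new market: 53 - 5P = 5P - 17, so P = 7 and Q = 18.
New expenditure = 7 × 18 = 126.00.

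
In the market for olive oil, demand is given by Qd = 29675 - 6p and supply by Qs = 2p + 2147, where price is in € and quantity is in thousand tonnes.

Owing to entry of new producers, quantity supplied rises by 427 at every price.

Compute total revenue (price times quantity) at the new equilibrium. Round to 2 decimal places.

31671753.03

Initially, 29675 - 6p = 2p + 2147, so 27528 = 8p and p = 3441, Q = 9029.
The new curves are Qd = 29675 - 6p (demand) and Qs = 2p + 2574 (supply).
New equilibrium: 29675 - 6p = 2p + 2574 ⇒ 27101 = 8p ⇒ p = 3387.625, Q = 9349.25.
New expenditure = 3387.625 × 9349.25 = 31671753.03.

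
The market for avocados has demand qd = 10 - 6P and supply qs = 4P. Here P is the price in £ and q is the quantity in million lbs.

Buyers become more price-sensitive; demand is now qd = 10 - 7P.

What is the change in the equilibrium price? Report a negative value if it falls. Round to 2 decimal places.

Initially, 10 - 6P = 4P, so 10 = 10P and P = 1, q = 4.
With the change applied: demand qd = 10 - 7P, supply qs = 4P.
Clearing the new market: 10 - 7P = 4P, so P = 10/11 ≈ 0.9091 and q = 40/11 ≈ 3.6364.
ΔP = 0.9091 − 1 = -0.09.

-0.09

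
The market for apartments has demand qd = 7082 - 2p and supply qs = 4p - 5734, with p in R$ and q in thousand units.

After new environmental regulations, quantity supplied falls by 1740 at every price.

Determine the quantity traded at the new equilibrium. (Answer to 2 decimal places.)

2230.00

Solve the original market: 7082 - 2p = 4p - 5734, hence p = 2136 and q = 2810.
The new curves are qd = 7082 - 2p (demand) and qs = 4p - 7474 (supply).
New equilibrium: 7082 - 2p = 4p - 7474 ⇒ 14556 = 6p ⇒ p = 2426, q = 2230.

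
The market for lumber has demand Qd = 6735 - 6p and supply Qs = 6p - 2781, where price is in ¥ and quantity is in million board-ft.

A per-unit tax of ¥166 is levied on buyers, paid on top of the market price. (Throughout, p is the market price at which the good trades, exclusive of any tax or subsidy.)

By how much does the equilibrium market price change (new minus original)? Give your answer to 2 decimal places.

Before the shock: 6735 - 6p = 6p - 2781 ⇒ 9516 = 12p ⇒ p = 793, Q = 1977.
Since buyers pay the price plus the tax, the effective demand curve becomes Qd = 5739 - 6p.
Clearing the new market: 5739 - 6p = 6p - 2781, so p = 710 and Q = 1479.
Δp = 710 − 793 = -83.00.

-83.00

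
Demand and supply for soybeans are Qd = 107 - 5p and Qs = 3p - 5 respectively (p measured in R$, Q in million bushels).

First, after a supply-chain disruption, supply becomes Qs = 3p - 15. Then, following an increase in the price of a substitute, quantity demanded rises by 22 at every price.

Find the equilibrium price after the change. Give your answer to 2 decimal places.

18.00

Before the shock: 107 - 5p = 3p - 5 ⇒ 112 = 8p ⇒ p = 14, Q = 37.
The new curves are Qd = 129 - 5p (demand) and Qs = 3p - 15 (supply).
Equate the new curves: 129 - 5p = 3p - 15, giving 144 = 8p, p = 18, Q = 39.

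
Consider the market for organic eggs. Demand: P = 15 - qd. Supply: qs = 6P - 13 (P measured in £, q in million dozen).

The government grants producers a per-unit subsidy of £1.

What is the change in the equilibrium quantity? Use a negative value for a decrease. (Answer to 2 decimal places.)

+0.86

Original equilibrium: 15 - P = 6P - 13 gives 28 = 7P, so P = 4 and q = 11.
Since sellers receive the price plus the subsidy, the effective supply curve becomes qs = 6P - 7.
New equilibrium: 15 - P = 6P - 7 ⇒ 22 = 7P ⇒ P = 22/7 ≈ 3.1429, q = 83/7 ≈ 11.8571.
Δq = 11.8571 − 11 = +0.86.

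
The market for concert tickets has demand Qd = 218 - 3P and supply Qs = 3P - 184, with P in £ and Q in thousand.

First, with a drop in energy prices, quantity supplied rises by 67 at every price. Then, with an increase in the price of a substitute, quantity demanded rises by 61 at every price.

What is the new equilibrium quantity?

Solve the original market: 218 - 3P = 3P - 184, hence P = 67 and Q = 17.
After the shift, demand is Qd = 279 - 3P and supply is Qs = 3P - 117.
New equilibrium: 279 - 3P = 3P - 117 ⇒ 396 = 6P ⇒ P = 66, Q = 81.

81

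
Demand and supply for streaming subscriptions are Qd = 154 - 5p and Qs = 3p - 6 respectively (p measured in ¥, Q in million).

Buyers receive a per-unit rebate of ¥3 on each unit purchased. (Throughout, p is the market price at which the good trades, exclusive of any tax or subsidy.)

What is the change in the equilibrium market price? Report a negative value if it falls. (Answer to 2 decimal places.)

Initially, 154 - 5p = 3p - 6, so 160 = 8p and p = 20, Q = 54.
Since buyers' out-of-pocket price is the market price minus the rebate, the effective demand curve becomes Qd = 169 - 5p.
New equilibrium: 169 - 5p = 3p - 6 ⇒ 175 = 8p ⇒ p = 21.875, Q = 59.625.
Δp = 21.875 − 20 = +1.88.

+1.88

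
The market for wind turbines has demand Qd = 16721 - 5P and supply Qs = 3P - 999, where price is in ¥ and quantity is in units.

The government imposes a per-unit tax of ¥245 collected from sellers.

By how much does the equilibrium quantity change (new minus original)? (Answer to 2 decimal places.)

-459.38

Solve the original market: 16721 - 5P = 3P - 999, hence P = 2215 and Q = 5646.
Since sellers keep the price net of the tax, the effective supply curve becomes Qs = 3P - 1734.
New equilibrium: 16721 - 5P = 3P - 1734 ⇒ 18455 = 8P ⇒ P = 2306.875, Q = 5186.625.
ΔQ = 5186.625 − 5646 = -459.38.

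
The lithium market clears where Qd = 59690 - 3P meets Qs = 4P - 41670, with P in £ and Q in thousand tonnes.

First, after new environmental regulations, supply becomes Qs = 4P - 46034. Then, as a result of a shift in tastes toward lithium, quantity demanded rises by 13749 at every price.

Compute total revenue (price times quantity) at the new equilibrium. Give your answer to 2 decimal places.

Original equilibrium: 59690 - 3P = 4P - 41670 gives 101360 = 7P, so P = 14480 and Q = 16250.
The new curves are Qd = 73439 - 3P (demand) and Qs = 4P - 46034 (supply).
New equilibrium: 73439 - 3P = 4P - 46034 ⇒ 119473 = 7P ⇒ P = 119473/7 ≈ 17067.5714, Q = 155654/7 ≈ 22236.2857.
New expenditure = 17067.5714 × 22236.2857 = 379519394.73.

379519394.73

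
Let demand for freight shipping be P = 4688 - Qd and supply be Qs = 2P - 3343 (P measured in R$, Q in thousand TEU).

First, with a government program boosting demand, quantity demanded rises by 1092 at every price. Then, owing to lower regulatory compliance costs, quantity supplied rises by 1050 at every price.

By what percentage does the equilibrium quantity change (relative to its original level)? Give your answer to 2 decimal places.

Before the shock: 4688 - P = 2P - 3343 ⇒ 8031 = 3P ⇒ P = 2677, Q = 2011.
With the change applied: demand Qd = 5780 - P, supply Qs = 2P - 2293.
Equate the new curves: 5780 - P = 2P - 2293, giving 8073 = 3P, P = 2691, Q = 3089.
%ΔQ = (3089 − 2011) / 2011 × 100 = +53.61%.

+53.61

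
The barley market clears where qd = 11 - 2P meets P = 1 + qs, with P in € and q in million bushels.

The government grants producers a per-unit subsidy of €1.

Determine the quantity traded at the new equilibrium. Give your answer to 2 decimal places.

Solve the original market: 11 - 2P = P - 1, hence P = 4 and q = 3.
Since sellers receive the price plus the subsidy, the effective supply curve becomes qs = P.
Equate the new curves: 11 - 2P = P, giving 11 = 3P, P = 11/3 ≈ 3.6667, q = 11/3 ≈ 3.6667.

3.67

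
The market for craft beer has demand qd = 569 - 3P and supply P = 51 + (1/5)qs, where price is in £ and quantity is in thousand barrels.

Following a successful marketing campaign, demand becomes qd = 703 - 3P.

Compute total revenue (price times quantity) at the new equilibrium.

41164.0625

Original equilibrium: 569 - 3P = 5P - 255 gives 824 = 8P, so P = 103 and q = 260.
After the shift, demand is qd = 703 - 3P and supply is qs = 5P - 255.
Equate the new curves: 703 - 3P = 5P - 255, giving 958 = 8P, P = 119.75, q = 343.75.
New expenditure = 119.75 × 343.75 = 41164.0625.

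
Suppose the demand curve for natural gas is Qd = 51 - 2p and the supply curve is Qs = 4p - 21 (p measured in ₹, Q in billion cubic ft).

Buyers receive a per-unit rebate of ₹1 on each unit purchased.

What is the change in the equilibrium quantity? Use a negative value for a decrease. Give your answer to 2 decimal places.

Initially, 51 - 2p = 4p - 21, so 72 = 6p and p = 12, Q = 27.
Since buyers' out-of-pocket price is the market price minus the rebate, the effective demand curve becomes Qd = 53 - 2p.
New equilibrium: 53 - 2p = 4p - 21 ⇒ 74 = 6p ⇒ p = 37/3 ≈ 12.3333, Q = 85/3 ≈ 28.3333.
ΔQ = 28.3333 − 27 = +1.33.

+1.33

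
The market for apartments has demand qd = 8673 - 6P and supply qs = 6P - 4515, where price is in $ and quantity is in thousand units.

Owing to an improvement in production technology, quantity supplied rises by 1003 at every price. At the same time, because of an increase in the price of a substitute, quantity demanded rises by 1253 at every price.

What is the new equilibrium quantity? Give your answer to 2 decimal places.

Initially, 8673 - 6P = 6P - 4515, so 13188 = 12P and P = 1099, q = 2079.
With the change applied: demand qd = 9926 - 6P, supply qs = 6P - 3512.
Setting them equal: 9926 - 6P = 6P - 3512 → 13438 = 12P, so P = 6719/6 ≈ 1119.8333 and q = 3207.

3207.00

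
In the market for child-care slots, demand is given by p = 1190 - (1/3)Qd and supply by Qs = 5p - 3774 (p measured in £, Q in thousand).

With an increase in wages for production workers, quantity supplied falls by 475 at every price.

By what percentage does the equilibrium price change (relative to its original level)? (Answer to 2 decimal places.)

Solve the original market: 3570 - 3p = 5p - 3774, hence p = 918 and Q = 816.
After the shift, demand is Qd = 3570 - 3p and supply is Qs = 5p - 4249.
Clearing the new market: 3570 - 3p = 5p - 4249, so p = 977.375 and Q = 637.875.
%Δp = (977.375 − 918) / 918 × 100 = +6.47%.

+6.47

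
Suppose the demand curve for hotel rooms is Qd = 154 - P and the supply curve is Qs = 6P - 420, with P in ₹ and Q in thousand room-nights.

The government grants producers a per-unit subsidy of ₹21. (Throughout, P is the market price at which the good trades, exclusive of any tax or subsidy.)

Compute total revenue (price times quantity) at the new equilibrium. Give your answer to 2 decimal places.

5760.00

Before the shock: 154 - P = 6P - 420 ⇒ 574 = 7P ⇒ P = 82, Q = 72.
Since sellers receive the price plus the subsidy, the effective supply curve becomes Qs = 6P - 294.
Clearing the new market: 154 - P = 6P - 294, so P = 64 and Q = 90.
New expenditure = 64 × 90 = 5760.00.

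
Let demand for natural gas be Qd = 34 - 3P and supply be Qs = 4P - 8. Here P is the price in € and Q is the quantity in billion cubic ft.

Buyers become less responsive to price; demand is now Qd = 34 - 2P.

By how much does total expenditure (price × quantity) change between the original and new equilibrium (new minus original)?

+44

Before the shock: 34 - 3P = 4P - 8 ⇒ 42 = 7P ⇒ P = 6, Q = 16.
After the shift, demand is Qd = 34 - 2P and supply is Qs = 4P - 8.
New equilibrium: 34 - 2P = 4P - 8 ⇒ 42 = 6P ⇒ P = 7, Q = 20.
Expenditure moves from 6×16 = 96 to 7×20 = 140; change = +44.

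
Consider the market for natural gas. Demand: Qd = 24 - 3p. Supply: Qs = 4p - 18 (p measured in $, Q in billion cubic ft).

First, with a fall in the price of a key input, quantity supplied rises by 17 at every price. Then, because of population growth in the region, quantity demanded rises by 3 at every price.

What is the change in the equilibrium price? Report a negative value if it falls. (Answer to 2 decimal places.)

Original equilibrium: 24 - 3p = 4p - 18 gives 42 = 7p, so p = 6 and Q = 6.
With the change applied: demand Qd = 27 - 3p, supply Qs = 4p - 1.
Setting them equal: 27 - 3p = 4p - 1 → 28 = 7p, so p = 4 and Q = 15.
Δp = 4 − 6 = -2.00.

-2.00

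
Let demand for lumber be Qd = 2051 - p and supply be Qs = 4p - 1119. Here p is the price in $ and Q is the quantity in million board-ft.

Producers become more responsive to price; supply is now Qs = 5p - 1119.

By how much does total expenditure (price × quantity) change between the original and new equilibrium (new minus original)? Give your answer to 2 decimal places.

Original equilibrium: 2051 - p = 4p - 1119 gives 3170 = 5p, so p = 634 and Q = 1417.
After the shift, demand is Qd = 2051 - p and supply is Qs = 5p - 1119.
Clearing the new market: 2051 - p = 5p - 1119, so p = 1585/3 ≈ 528.3333 and Q = 4568/3 ≈ 1522.6667.
Expenditure moves from 634×1417 = 898378 to 528.3333×1522.6667 = 804475.5556; change = -93902.44.

-93902.44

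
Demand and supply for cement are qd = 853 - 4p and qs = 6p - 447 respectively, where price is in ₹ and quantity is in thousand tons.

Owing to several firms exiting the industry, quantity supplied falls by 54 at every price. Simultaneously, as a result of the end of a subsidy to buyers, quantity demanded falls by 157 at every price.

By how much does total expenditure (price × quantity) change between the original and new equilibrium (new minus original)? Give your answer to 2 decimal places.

Before the shock: 853 - 4p = 6p - 447 ⇒ 1300 = 10p ⇒ p = 130, q = 333.
The shock moves the curves to qd = 696 - 4p and qs = 6p - 501.
Setting them equal: 696 - 4p = 6p - 501 → 1197 = 10p, so p = 119.7 and q = 217.2.
Expenditure moves from 130×333 = 43290 to 119.7×217.2 = 25998.84; change = -17291.16.

-17291.16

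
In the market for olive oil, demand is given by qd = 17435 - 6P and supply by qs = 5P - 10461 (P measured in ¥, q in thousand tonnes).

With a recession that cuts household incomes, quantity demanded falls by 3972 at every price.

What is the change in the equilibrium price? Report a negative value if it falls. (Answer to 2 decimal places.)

-361.09

Initially, 17435 - 6P = 5P - 10461, so 27896 = 11P and P = 2536, q = 2219.
The new curves are qd = 13463 - 6P (demand) and qs = 5P - 10461 (supply).
New equilibrium: 13463 - 6P = 5P - 10461 ⇒ 23924 = 11P ⇒ P = 23924/11 ≈ 2174.9091, q = 4549/11 ≈ 413.5455.
ΔP = 2174.9091 − 2536 = -361.09.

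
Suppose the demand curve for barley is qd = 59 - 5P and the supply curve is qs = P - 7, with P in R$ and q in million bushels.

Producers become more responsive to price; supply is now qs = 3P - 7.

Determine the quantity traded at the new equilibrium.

17.75

Before the shock: 59 - 5P = P - 7 ⇒ 66 = 6P ⇒ P = 11, q = 4.
The new curves are qd = 59 - 5P (demand) and qs = 3P - 7 (supply).
Equate the new curves: 59 - 5P = 3P - 7, giving 66 = 8P, P = 8.25, q = 17.75.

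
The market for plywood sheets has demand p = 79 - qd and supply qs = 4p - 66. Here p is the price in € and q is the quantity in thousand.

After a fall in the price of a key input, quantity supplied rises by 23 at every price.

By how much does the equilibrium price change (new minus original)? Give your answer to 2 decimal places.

Solve the original market: 79 - p = 4p - 66, hence p = 29 and q = 50.
With the change applied: demand qd = 79 - p, supply qs = 4p - 43.
Equate the new curves: 79 - p = 4p - 43, giving 122 = 5p, p = 24.4, q = 54.6.
Δp = 24.4 − 29 = -4.60.

-4.60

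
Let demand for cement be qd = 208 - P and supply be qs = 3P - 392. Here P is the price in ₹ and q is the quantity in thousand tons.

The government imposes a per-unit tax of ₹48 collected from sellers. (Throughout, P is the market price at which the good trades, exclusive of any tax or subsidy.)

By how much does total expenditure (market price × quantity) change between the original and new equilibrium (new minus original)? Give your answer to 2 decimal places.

Solve the original market: 208 - P = 3P - 392, hence P = 150 and q = 58.
Since sellers keep the price net of the tax, the effective supply curve becomes qs = 3P - 536.
Setting them equal: 208 - P = 3P - 536 → 744 = 4P, so P = 186 and q = 22.
Expenditure moves from 150×58 = 8700 to 186×22 = 4092; change = -4608.00.

-4608.00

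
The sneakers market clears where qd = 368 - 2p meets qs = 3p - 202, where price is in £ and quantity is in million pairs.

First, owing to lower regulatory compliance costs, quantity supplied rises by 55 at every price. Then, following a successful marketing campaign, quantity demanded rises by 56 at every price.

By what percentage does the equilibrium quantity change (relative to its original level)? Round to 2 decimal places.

Initially, 368 - 2p = 3p - 202, so 570 = 5p and p = 114, q = 140.
After the shift, demand is qd = 424 - 2p and supply is qs = 3p - 147.
New equilibrium: 424 - 2p = 3p - 147 ⇒ 571 = 5p ⇒ p = 114.2, q = 195.6.
%Δq = (195.6 − 140) / 140 × 100 = +39.71%.

+39.71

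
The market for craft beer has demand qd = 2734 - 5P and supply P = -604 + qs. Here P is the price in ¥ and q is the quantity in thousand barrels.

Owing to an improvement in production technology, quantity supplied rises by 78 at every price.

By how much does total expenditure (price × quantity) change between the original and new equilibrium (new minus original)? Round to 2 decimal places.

+9763.00

Initially, 2734 - 5P = P + 604, so 2130 = 6P and P = 355, q = 959.
The new curves are qd = 2734 - 5P (demand) and qs = P + 682 (supply).
Clearing the new market: 2734 - 5P = P + 682, so P = 342 and q = 1024.
Expenditure moves from 355×959 = 340445 to 342×1024 = 350208; change = +9763.00.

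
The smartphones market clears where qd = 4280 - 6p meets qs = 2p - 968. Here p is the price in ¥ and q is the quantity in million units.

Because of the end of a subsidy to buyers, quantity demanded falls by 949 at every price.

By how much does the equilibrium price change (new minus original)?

Initially, 4280 - 6p = 2p - 968, so 5248 = 8p and p = 656, q = 344.
After the shift, demand is qd = 3331 - 6p and supply is qs = 2p - 968.
New equilibrium: 3331 - 6p = 2p - 968 ⇒ 4299 = 8p ⇒ p = 537.375, q = 106.75.
Δp = 537.375 − 656 = -118.625.

-118.625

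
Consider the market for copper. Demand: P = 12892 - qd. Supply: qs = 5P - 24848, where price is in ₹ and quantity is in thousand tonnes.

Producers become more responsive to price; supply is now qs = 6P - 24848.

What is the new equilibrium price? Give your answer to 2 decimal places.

Original equilibrium: 12892 - P = 5P - 24848 gives 37740 = 6P, so P = 6290 and q = 6602.
With the change applied: demand qd = 12892 - P, supply qs = 6P - 24848.
New equilibrium: 12892 - P = 6P - 24848 ⇒ 37740 = 7P ⇒ P = 37740/7 ≈ 5391.4286, q = 52504/7 ≈ 7500.5714.

5391.43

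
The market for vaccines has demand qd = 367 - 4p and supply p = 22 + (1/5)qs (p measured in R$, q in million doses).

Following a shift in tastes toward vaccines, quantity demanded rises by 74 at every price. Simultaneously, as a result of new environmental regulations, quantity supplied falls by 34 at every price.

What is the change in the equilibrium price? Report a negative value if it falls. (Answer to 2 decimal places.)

Original equilibrium: 367 - 4p = 5p - 110 gives 477 = 9p, so p = 53 and q = 155.
After the shift, demand is qd = 441 - 4p and supply is qs = 5p - 144.
Clearing the new market: 441 - 4p = 5p - 144, so p = 65 and q = 181.
Δp = 65 − 53 = +12.00.

+12.00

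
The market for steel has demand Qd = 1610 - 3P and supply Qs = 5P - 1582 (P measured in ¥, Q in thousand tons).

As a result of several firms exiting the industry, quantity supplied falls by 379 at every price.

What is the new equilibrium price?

446.375

Initially, 1610 - 3P = 5P - 1582, so 3192 = 8P and P = 399, Q = 413.
The shock moves the curves to Qd = 1610 - 3P and Qs = 5P - 1961.
Equate the new curves: 1610 - 3P = 5P - 1961, giving 3571 = 8P, P = 446.375, Q = 270.875.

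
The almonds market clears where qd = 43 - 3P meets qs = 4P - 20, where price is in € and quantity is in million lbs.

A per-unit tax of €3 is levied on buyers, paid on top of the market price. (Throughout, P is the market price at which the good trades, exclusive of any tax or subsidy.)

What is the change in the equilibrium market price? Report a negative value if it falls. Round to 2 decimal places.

-1.29

Solve the original market: 43 - 3P = 4P - 20, hence P = 9 and q = 16.
Since buyers pay the price plus the tax, the effective demand curve becomes qd = 34 - 3P.
Equate the new curves: 34 - 3P = 4P - 20, giving 54 = 7P, P = 54/7 ≈ 7.7143, q = 76/7 ≈ 10.8571.
ΔP = 7.7143 − 9 = -1.29.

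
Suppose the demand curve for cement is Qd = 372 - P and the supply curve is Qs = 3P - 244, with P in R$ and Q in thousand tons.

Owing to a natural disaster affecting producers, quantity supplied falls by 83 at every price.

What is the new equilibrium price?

Initially, 372 - P = 3P - 244, so 616 = 4P and P = 154, Q = 218.
After the shift, demand is Qd = 372 - P and supply is Qs = 3P - 327.
Clearing the new market: 372 - P = 3P - 327, so P = 174.75 and Q = 197.25.

174.75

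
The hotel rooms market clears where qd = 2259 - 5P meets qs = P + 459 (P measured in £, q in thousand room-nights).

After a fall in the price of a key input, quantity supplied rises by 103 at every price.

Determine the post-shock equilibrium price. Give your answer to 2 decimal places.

282.83

Solve the original market: 2259 - 5P = P + 459, hence P = 300 and q = 759.
After the shift, demand is qd = 2259 - 5P and supply is qs = P + 562.
Equate the new curves: 2259 - 5P = P + 562, giving 1697 = 6P, P = 1697/6 ≈ 282.8333, q = 5069/6 ≈ 844.8333.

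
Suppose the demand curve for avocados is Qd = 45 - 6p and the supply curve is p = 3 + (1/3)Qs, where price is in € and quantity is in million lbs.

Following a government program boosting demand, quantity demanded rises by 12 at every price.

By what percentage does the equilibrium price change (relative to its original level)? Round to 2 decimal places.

Initially, 45 - 6p = 3p - 9, so 54 = 9p and p = 6, Q = 9.
The shock moves the curves to Qd = 57 - 6p and Qs = 3p - 9.
Equate the new curves: 57 - 6p = 3p - 9, giving 66 = 9p, p = 22/3 ≈ 7.3333, Q = 13.
%Δp = (7.3333 − 6) / 6 × 100 = +22.22%.

+22.22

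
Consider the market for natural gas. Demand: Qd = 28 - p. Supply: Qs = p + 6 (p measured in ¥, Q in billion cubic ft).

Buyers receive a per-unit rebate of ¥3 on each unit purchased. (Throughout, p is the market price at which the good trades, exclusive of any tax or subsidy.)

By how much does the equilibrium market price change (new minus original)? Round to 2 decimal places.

Original equilibrium: 28 - p = p + 6 gives 22 = 2p, so p = 11 and Q = 17.
Since buyers' out-of-pocket price is the market price minus the rebate, the effective demand curve becomes Qd = 31 - p.
Clearing the new market: 31 - p = p + 6, so p = 12.5 and Q = 18.5.
Δp = 12.5 − 11 = +1.50.

+1.50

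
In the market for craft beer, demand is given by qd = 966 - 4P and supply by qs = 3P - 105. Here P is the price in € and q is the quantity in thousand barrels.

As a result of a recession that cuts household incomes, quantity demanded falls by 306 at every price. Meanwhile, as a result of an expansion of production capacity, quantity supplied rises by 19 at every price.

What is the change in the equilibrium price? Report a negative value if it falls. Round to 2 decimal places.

-46.43

Original equilibrium: 966 - 4P = 3P - 105 gives 1071 = 7P, so P = 153 and q = 354.
The shock moves the curves to qd = 660 - 4P and qs = 3P - 86.
Clearing the new market: 660 - 4P = 3P - 86, so P = 746/7 ≈ 106.5714 and q = 1636/7 ≈ 233.7143.
ΔP = 106.5714 − 153 = -46.43.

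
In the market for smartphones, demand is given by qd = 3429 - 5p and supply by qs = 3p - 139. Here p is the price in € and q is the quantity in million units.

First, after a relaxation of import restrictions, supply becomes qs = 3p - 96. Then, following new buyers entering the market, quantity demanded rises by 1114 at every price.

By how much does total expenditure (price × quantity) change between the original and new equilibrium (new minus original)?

+418343.046875

Initially, 3429 - 5p = 3p - 139, so 3568 = 8p and p = 446, q = 1199.
The shock moves the curves to qd = 4543 - 5p and qs = 3p - 96.
Setting them equal: 4543 - 5p = 3p - 96 → 4639 = 8p, so p = 579.875 and q = 1643.625.
Expenditure moves from 446×1199 = 534754 to 579.875×1643.625 = 953097.046875; change = +418343.046875.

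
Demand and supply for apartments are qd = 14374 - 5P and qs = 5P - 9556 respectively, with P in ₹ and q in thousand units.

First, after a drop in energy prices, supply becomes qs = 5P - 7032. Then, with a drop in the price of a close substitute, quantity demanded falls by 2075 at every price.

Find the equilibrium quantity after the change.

2633.5

Original equilibrium: 14374 - 5P = 5P - 9556 gives 23930 = 10P, so P = 2393 and q = 2409.
The new curves are qd = 12299 - 5P (demand) and qs = 5P - 7032 (supply).
Equate the new curves: 12299 - 5P = 5P - 7032, giving 19331 = 10P, P = 1933.1, q = 2633.5.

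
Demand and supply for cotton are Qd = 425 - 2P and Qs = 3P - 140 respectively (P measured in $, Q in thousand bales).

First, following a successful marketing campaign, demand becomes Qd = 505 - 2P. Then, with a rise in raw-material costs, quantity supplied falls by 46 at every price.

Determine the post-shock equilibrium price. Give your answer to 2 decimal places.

138.20

Original equilibrium: 425 - 2P = 3P - 140 gives 565 = 5P, so P = 113 and Q = 199.
The new curves are Qd = 505 - 2P (demand) and Qs = 3P - 186 (supply).
Setting them equal: 505 - 2P = 3P - 186 → 691 = 5P, so P = 138.2 and Q = 228.6.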